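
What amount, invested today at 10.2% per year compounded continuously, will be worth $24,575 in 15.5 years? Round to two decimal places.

$5,056.78

P = A·e^(−rt) = 24,575·e^(−1.581).
e^(−1.581) ≈ 0.20576922606, so P ≈ 5,056.7787.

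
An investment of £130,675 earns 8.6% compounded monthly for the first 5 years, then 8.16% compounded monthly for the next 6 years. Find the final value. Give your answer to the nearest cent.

Phase 1: 130,675·(1 + 0.086/12)^60 ≈ 200,573.3096.
Phase 2: 200,573.3096·(1 + 0.0068)^72 ≈ 326,726.2557.

£326,726.26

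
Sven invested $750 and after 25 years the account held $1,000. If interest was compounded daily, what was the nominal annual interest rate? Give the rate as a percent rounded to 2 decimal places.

1.15%

(1 + r/365)^9125 = 1,000/750 = 1.33333.
1 + r/365 = 1.33333^(1/9125) ≈ 1.000032, so r/365 ≈ 0.0000315273.
r ≈ 365·0.0000315273 = 1.15075%.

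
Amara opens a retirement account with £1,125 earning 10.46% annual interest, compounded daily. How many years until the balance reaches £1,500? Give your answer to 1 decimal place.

2.8 years

We need (1 + 0.000286575)^(365t) = 1.3333, so 365t = ln 1.3333 / ln 1.000287 ≈ 1004.0058.
t ≈ 1004.0058/365 = 2.7507 years.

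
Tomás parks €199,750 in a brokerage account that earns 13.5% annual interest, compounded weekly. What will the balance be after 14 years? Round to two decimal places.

Periodic rate = 13.5%/52 = 0.00259615; periods = 52·14 = 728.
A = 199,750·(1 + 0.135/52)^728 ≈ 199,750·6.603176839698 ≈ 1,318,984.5737.

€1,318,984.57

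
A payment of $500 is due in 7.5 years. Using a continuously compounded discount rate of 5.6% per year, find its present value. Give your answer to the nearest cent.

P = A·e^(−rt) = 500·e^(−0.42).
e^(−0.42) ≈ 0.65704682, so P ≈ 328.5234.

$328.52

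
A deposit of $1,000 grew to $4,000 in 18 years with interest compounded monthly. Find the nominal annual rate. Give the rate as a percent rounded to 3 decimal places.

(1 + r/12)^216 = 4,000/1,000 = 4.
1 + r/12 = 4^(1/216) ≈ 1.006439, so r/12 ≈ 0.00643867.
r ≈ 12·0.00643867 = 7.72640%.

7.726%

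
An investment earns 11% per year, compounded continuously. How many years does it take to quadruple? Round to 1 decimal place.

e^(0.11t) = 4, so 0.11t = ln 4 ≈ 1.3863.
t ≈ 1.3863/0.11 ≈ 12.6027.

12.6 years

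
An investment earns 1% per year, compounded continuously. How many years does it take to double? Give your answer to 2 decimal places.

69.31 years

e^(0.01t) = 2, so 0.01t = ln 2 ≈ 0.69315.
t ≈ 0.69315/0.01 ≈ 69.3147.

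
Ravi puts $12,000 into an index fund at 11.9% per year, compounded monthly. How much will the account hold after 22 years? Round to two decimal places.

$162,391.64

Growth factor = (1 + 0.119/12)^264 ≈ 13.532636255.
A ≈ 12,000 × 13.532636255 ≈ 162,391.6351.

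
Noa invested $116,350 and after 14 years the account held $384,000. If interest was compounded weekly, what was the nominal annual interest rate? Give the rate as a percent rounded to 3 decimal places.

8.536%

The 728-period growth factor is 384,000/116,350 = 3.30039.
r/52 = 3.30039^(1/728) − 1 ≈ 0.00164151, so r ≈ 52·0.00164151 = 8.53585%.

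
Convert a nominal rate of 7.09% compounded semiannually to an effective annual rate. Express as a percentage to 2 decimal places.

7.22%

One year is 2 periods at 0.03545 each: (1 + 0.03545)^2 ≈ 1.072157.
EAR = 1.072157 − 1 ≈ 7.21567%.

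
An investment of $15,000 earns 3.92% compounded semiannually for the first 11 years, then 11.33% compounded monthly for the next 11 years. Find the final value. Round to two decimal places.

After 11 years at 3.92%: 15,000 × 1.5326965842 ≈ 22,990.4488.
Then 11 years at 11.33%: 22,990.4488 × 3.4571799002 ≈ 79,482.1174.

$79,482.12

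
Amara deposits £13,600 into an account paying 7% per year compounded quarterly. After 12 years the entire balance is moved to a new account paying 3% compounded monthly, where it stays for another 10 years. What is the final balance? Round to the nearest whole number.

Phase 1: 13,600·(1 + 0.0175)^48 ≈ 31,274.5427.
Phase 2: 31,274.5427·(1 + 0.0025)^120 ≈ 42,200.4151.

£42,200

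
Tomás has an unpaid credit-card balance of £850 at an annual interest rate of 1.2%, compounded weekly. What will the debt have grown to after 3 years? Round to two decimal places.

Growth factor = (1 + 0.012/52)^156 ≈ 1.03665154.
A ≈ 850 × 1.03665154 ≈ 881.1538.

£881.15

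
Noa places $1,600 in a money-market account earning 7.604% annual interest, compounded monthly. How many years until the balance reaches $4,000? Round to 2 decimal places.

(1 + 0.00633667)^(12t) = 4,000/1,600 = 2.5.
12t·ln(1 + 0.00633667) = ln(2.5); 12t = 0.91629/0.00631667 ≈ 145.0590.
t ≈ 12.0883 years.

12.09 years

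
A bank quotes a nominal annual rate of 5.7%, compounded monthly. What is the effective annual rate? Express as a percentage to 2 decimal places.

5.85%

One year is 12 periods at 0.00475 each: (1 + 0.00475)^12 ≈ 1.058513.
EAR = 1.058513 − 1 ≈ 5.85130%.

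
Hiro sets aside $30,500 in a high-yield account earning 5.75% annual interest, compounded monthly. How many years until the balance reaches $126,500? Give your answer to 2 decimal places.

We need (1 + 0.00479167)^(12t) = 4.1475, so 12t = ln 4.1475 / ln 1.004792 ≈ 297.5835.
t ≈ 297.5835/12 = 24.7986 years.

24.80 years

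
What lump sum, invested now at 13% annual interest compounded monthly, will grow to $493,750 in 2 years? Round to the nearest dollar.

$381,239

Periodic rate = 13%/12 = 0.0108333; 24 periods.
P = 493,750/(1 + 0.13/12)^24 ≈ 493,750/1.29511792921 ≈ 381,239.4137.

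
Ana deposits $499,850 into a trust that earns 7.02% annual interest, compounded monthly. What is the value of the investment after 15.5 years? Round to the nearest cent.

Periodic rate = 7.02%/12 = 0.00585; periods = 12·15.5 = 186.
A = 499,850·(1 + 0.00585)^186 ≈ 499,850·2.959231676211 ≈ 1,479,171.9534.

$1,479,171.95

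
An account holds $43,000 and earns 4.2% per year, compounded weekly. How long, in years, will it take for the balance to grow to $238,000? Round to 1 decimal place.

(1 + 0.000807692)^(52t) = 238,000/43,000 = 5.5349.
52t·ln(1 + 0.000807692) = ln(5.5349); 52t = 1.7111/0.000807366 ≈ 2119.3237.
t ≈ 40.7562 years.

40.8 years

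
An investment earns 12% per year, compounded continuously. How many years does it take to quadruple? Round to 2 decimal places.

e^(0.12t) = 4, so 0.12t = ln 4 ≈ 1.3863.
t ≈ 1.3863/0.12 ≈ 11.5525.

11.55 years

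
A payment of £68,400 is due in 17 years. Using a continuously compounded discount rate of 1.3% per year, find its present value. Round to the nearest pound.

P = A·e^(−rt) = 68,400·e^(−0.221).
e^(−0.221) ≈ 0.80171668029, so P ≈ 54,837.4209.

£54,837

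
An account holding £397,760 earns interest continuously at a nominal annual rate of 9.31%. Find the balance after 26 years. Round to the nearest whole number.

A = P·e^(rt) = 397,760·e^(0.0931·26) = 397,760·e^2.4206.
e^2.4206 ≈ 11.25260885513, so A ≈ 4,475,837.6982.

£4,475,838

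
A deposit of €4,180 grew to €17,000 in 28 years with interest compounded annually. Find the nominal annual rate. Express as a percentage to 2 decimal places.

(1 + r)^28 = 17,000/4,180 = 4.06699.
1 + r = 4.06699^(1/28) ≈ 1.05138, so r ≈ 0.0513801.
r ≈ 5.13801%.

5.14%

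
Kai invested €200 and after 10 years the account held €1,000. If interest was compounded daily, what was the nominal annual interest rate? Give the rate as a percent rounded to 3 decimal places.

The 3650-period growth factor is 1,000/200 = 5.
r/365 = 5^(1/3650) − 1 ≈ 0.000441039, so r ≈ 365·0.000441039 = 16.09793%.

16.098%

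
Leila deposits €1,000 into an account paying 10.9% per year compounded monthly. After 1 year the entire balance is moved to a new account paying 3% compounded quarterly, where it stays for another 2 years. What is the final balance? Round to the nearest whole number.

€1,183

Phase 1: 1,000·(1 + 0.109/12)^12 ≈ 1,114.6138.
Phase 2: 1,114.6138·(1 + 0.0075)^8 ≈ 1,183.2727.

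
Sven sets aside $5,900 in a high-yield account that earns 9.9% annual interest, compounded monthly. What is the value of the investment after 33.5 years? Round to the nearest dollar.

$160,428

Growth factor = (1 + 0.00825)^402 ≈ 27.1912224745.
A ≈ 5,900 × 27.1912224745 ≈ 160,428.2126.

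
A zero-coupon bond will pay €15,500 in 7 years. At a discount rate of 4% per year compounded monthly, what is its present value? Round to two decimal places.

€11,720.10

Growth factor = (1 + 0.04/12)^84 ≈ 1.3225138639.
P = 15,500/1.3225138639 ≈ 11,720.1040.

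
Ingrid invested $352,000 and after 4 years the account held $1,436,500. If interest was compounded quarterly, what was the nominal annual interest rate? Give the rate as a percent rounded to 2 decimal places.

36.75%

The 16-period growth factor is 1,436,500/352,000 = 4.08097.
r/4 = 4.08097^(1/16) − 1 ≈ 0.0918744, so r ≈ 4·0.0918744 = 36.74976%.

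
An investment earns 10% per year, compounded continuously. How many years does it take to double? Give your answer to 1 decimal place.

e^(0.1t) = 2, so 0.1t = ln 2 ≈ 0.69315.
t ≈ 0.69315/0.1 ≈ 6.9315.

6.9 years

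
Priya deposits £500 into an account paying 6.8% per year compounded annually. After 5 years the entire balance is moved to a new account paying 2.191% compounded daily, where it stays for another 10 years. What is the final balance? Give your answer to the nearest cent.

Phase 1: 500·(1 + 0.068)^5 ≈ 694.7463.
Phase 2: 694.7463·(1 + 0.02191/365)^3650 ≈ 864.9228.

£864.92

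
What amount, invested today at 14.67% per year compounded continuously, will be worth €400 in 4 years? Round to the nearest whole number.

P = A·e^(−rt) = 400·e^(−0.5868).
e^(−0.5868) ≈ 0.556103973, so P ≈ 222.4416.

€222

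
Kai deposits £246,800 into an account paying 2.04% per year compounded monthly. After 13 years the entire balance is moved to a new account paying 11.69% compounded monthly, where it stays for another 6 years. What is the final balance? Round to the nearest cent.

Phase 1: 246,800·(1 + 0.0017)^156 ≈ 321,678.6697.
Phase 2: 321,678.6697·(1 + 0.1169/12)^72 ≈ 646,490.6602.

£646,490.66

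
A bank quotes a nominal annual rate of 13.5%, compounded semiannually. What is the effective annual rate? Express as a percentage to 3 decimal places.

One year is 2 periods at 0.0675 each: (1 + 0.0675)^2 ≈ 1.139556.
EAR = 1.139556 − 1 ≈ 13.95562%.

13.956%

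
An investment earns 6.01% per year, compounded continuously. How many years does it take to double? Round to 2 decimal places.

11.53 years

e^(0.0601t) = 2, so 0.0601t = ln 2 ≈ 0.69315.
t ≈ 0.69315/0.0601 ≈ 11.5332.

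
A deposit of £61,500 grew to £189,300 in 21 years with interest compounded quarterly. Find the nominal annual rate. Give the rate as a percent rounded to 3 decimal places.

5.390%

The 84-period growth factor is 189,300/61,500 = 3.07805.
r/4 = 3.07805^(1/84) − 1 ≈ 0.0134744, so r ≈ 4·0.0134744 = 5.38978%.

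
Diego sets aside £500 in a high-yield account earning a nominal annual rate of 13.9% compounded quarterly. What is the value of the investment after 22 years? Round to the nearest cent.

Periodic rate = 13.9%/4 = 0.03475; periods = 4·22 = 88.
A = 500·(1 + 0.03475)^88 ≈ 500·20.20776517 ≈ 10,103.8826.

£10,103.88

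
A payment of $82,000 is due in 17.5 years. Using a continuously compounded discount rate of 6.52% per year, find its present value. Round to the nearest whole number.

P = A·e^(−rt) = 82,000·e^(−1.141).
e^(−1.141) ≈ 0.31949936265, so P ≈ 26,198.9477.

$26,199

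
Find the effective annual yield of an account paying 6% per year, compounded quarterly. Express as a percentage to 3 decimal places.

EAR = (1 + 6%/4)^4 − 1 = (1 + 0.015)^4 − 1.
(1 + 0.015)^4 ≈ 1.061364, so EAR ≈ 6.13636%.

6.136%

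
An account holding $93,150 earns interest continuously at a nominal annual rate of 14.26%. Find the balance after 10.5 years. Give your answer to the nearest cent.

$416,343.69

A = P·e^(rt) = 93,150·e^(0.1426·10.5) = 93,150·e^1.4973.
e^1.4973 ≈ 4.46960483091, so A ≈ 416,343.6900.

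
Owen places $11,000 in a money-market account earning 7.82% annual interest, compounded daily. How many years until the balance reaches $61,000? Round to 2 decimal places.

We need (1 + 0.000214247)^(365t) = 5.5455, so 365t = ln 5.5455 / ln 1.000214 ≈ 7996.2169.
t ≈ 7996.2169/365 = 21.9074 years.

21.91 years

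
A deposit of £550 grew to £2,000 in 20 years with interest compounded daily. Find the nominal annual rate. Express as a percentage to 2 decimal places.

6.46%

(1 + r/365)^7300 = 2,000/550 = 3.63636.
1 + r/365 = 3.63636^(1/7300) ≈ 1.000177, so r/365 ≈ 0.000176863.
r ≈ 365·0.000176863 = 6.45549%.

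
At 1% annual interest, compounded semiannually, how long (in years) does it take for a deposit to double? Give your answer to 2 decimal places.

69.49 years

(1 + 0.005)^(2t) = 2.
2t = ln 2 / ln(1 + 0.005) ≈ 0.69315/0.00498754 ≈ 138.9757.
t ≈ 69.4879.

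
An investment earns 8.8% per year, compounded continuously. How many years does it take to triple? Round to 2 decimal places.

12.48 years

e^(0.088t) = 3, so 0.088t = ln 3 ≈ 1.0986.
t ≈ 1.0986/0.088 ≈ 12.4842.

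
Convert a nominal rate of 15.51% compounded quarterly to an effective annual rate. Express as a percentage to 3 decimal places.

16.436%

One year is 4 periods at 0.038775 each: (1 + 0.038775)^4 ≈ 1.164356.
EAR = 1.164356 − 1 ≈ 16.43565%.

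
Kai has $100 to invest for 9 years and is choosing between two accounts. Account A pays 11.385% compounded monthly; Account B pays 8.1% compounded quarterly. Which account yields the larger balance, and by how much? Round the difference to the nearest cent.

A: (1 + 0.0094875)^108 ≈ 2.7726952, so 100 × 2.7726952 ≈ 277.2695.
B: (1 + 0.02025)^36 ≈ 2.05796377, so 100 × 2.05796377 ≈ 205.7964.
Difference ≈ 71.4731 in favor of A.

Account A, by $71.47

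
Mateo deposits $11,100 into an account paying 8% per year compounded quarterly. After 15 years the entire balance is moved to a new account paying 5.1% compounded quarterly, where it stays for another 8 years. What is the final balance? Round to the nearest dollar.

$54,627

After 15 years at 8%: 11,100 × 3.2810307884 ≈ 36,419.4418.
Then 8 years at 5.1%: 36,419.4418 × 1.4999336881 ≈ 54,626.7476.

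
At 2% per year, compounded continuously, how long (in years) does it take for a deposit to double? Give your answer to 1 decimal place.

e^(0.02t) = 2, so 0.02t = ln 2 ≈ 0.69315.
t ≈ 0.69315/0.02 ≈ 34.6574.

34.7 years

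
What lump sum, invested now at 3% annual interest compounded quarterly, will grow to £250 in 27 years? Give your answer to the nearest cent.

Periodic rate = 3%/4 = 0.0075; 108 periods.
P = 250/(1 + 0.0075)^108 ≈ 250/2.24112417 ≈ 111.5512.

£111.55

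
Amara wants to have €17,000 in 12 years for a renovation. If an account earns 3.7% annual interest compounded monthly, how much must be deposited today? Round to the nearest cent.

Growth factor = (1 + 0.037/12)^144 ≈ 1.5578659497.
P = 17,000/1.5578659497 ≈ 10,912.3638.

€10,912.36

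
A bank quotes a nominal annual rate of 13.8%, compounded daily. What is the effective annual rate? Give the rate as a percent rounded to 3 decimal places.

One year is 365 periods at 0.000378082 each: (1 + 0.000378082)^365 ≈ 1.147946.
EAR = 1.147946 − 1 ≈ 14.79456%.

14.795%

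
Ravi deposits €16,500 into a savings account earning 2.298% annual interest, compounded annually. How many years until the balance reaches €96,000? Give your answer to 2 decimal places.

77.51 years

(1 + 0.02298)^t = 96,000/16,500 = 5.8182.
t·ln(1 + 0.02298) = ln(5.8182); t = 1.761/0.0227199 ≈ 77.5085.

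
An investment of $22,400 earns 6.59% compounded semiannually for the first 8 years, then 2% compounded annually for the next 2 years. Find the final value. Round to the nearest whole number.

$39,149

Phase 1: 22,400·(1 + 0.03295)^16 ≈ 37,628.4924.
Phase 2: 37,628.4924·(1 + 0.02)^2 ≈ 39,148.6835.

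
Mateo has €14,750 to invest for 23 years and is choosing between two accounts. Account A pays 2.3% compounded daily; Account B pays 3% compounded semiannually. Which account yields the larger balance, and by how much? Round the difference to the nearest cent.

Account A growth factor: (1 + 0.023/365)^8395 ≈ 1.6972059389; balance ≈ 25,033.7876.
Account B growth factor: (1 + 0.015)^46 ≈ 1.9835262096; balance ≈ 29,257.0116.
Account B is larger by 4,223.2240.

Account B, by €4,223.22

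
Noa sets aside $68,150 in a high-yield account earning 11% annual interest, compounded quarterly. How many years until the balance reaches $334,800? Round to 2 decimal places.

14.67 years

(1 + 0.0275)^(4t) = 334,800/68,150 = 4.9127.
4t·ln(1 + 0.0275) = ln(4.9127); 4t = 1.5918/0.0271287 ≈ 58.6768.
t ≈ 14.6692 years.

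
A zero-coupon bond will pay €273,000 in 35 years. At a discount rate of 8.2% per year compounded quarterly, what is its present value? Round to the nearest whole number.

€15,935

Growth factor = (1 + 0.0205)^140 ≈ 17.1325207819.
P = 273,000/17.1325207819 ≈ 15,934.6078.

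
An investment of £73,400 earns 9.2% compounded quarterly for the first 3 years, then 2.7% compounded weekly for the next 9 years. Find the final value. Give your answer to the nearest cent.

After 3 years at 9.2%: 73,400 × 1.3137344984 ≈ 96,428.1122.
Then 9 years at 2.7%: 96,428.1122 × 1.27498821482 ≈ 122,944.7066.

£122,944.71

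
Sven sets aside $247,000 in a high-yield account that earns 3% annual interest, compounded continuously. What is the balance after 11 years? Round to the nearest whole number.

$343,569

A = P·e^(rt) = 247,000·e^(0.03·11) = 247,000·e^0.33.
e^0.33 ≈ 1.39096812846, so A ≈ 343,569.1277.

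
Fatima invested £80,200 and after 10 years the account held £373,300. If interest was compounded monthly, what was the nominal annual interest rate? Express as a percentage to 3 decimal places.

(1 + r/12)^120 = 373,300/80,200 = 4.65461.
1 + r/12 = 4.65461^(1/120) ≈ 1.012898, so r/12 ≈ 0.012898.
r ≈ 12·0.012898 = 15.47755%.

15.478%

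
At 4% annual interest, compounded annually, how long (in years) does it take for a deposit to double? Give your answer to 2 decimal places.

17.67 years

(1 + 0.04)^t = 2.
t = ln 2 / ln(1 + 0.04) ≈ 0.69315/0.0392207 ≈ 17.6730.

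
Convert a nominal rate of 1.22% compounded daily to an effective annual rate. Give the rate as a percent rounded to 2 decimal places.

1.23%

One year is 365 periods at 0.0000334247 each: (1 + 0.0000334247)^365 ≈ 1.012275.
EAR = 1.012275 − 1 ≈ 1.22745%.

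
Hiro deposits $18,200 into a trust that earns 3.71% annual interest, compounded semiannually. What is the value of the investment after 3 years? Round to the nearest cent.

$20,321.96

Periodic rate = 3.71%/2 = 0.01855; periods = 2·3 = 6.
A = 18,200·(1 + 0.01855)^6 ≈ 18,200·1.1165909888 ≈ 20,321.9560.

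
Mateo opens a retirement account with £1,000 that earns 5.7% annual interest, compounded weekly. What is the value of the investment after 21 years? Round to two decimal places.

£3,308.00

Growth factor = (1 + 0.057/52)^1092 ≈ 3.308002163.
A ≈ 1,000 × 3.308002163 ≈ 3,308.0022.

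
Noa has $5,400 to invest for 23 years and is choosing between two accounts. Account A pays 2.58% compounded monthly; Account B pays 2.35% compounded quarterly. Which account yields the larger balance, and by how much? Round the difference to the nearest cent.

Account A, by $512.07

Account A growth factor: (1 + 0.00215)^276 ≈ 1.808979742; balance ≈ 9,768.4906.
Account B growth factor: (1 + 0.005875)^92 ≈ 1.714151957; balance ≈ 9,256.4206.
Account A is larger by 512.0700.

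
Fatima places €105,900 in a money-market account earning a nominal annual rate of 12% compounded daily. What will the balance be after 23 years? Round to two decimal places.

€1,672,444.58

Periodic rate = 12%/365 = 0.000328767; periods = 365·23 = 8395.
A = 105,900·(1 + 0.12/365)^8395 ≈ 105,900·15.7926777771 ≈ 1,672,444.5766.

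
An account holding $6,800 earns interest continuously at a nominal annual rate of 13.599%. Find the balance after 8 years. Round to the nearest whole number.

$20,183

A = P·e^(rt) = 6,800·e^(0.13599·8) = 6,800·e^1.08792.
e^1.08792 ≈ 2.968094012, so A ≈ 20,183.0393.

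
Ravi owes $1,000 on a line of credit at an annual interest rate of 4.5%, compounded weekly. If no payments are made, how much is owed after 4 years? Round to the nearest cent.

Periodic rate = 4.5%/52 = 0.000865385; periods = 52·4 = 208.
A = 1,000·(1 + 0.045/52)^208 ≈ 1,000·1.197124176 ≈ 1,197.1242.

$1,197.12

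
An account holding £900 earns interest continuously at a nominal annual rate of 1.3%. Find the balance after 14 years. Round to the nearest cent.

£1,079.65

A = P·e^(rt) = 900·e^(0.013·14) = 900·e^0.182.
e^0.182 ≈ 1.199614194, so A ≈ 1,079.6528.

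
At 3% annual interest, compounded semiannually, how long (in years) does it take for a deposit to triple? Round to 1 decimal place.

36.9 years

(1 + 0.015)^(2t) = 3.
2t = ln 3 / ln(1 + 0.015) ≈ 1.0986/0.0148886 ≈ 73.7888.
t ≈ 36.8944.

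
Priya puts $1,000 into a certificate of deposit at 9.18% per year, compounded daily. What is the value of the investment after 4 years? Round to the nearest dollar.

$1,444

Growth factor = (1 + 0.0918/365)^1460 ≈ 1.443619976.
A ≈ 1,000 × 1.443619976 ≈ 1,443.6200.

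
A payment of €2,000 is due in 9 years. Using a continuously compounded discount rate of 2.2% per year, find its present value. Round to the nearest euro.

€1,641

P = A·e^(−rt) = 2,000·e^(−0.198).
e^(−0.198) ≈ 0.8203698531, so P ≈ 1,640.7397.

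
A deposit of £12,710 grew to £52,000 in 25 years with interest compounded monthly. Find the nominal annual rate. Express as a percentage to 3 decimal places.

5.649%

The 300-period growth factor is 52,000/12,710 = 4.09127.
r/12 = 4.09127^(1/300) − 1 ≈ 0.00470723, so r ≈ 12·0.00470723 = 5.64867%.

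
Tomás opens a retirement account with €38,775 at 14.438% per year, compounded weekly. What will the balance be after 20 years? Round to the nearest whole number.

Growth factor = (1 + 0.14438/52)^1040 ≈ 17.8784957998.
A ≈ 38,775 × 17.8784957998 ≈ 693,238.6746.

€693,239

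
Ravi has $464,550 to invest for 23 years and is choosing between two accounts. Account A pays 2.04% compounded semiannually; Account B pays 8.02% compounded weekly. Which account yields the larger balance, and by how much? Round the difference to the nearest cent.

Account B, by $2,193,450.55

A: (1 + 0.0102)^46 ≈ 1.59491944201, so 464,550 × 1.59491944201 ≈ 740,919.8268.
B: (1 + 0.0802/52)^1196 ≈ 6.316586746538, so 464,550 × 6.316586746538 ≈ 2,934,370.3731.
Difference ≈ 2,193,450.5463 in favor of B.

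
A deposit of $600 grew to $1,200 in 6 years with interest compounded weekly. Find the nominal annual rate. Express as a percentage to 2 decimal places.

The 312-period growth factor is 1,200/600 = 2.
r/52 = 2^(1/312) − 1 ≈ 0.0022241, so r ≈ 52·0.0022241 = 11.56530%.

11.57%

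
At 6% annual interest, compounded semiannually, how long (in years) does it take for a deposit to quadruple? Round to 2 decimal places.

23.45 years

(1 + 0.03)^(2t) = 4.
2t = ln 4 / ln(1 + 0.03) ≈ 1.3863/0.0295588 ≈ 46.8995.
t ≈ 23.4498.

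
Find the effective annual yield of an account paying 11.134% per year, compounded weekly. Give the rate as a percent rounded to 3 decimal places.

11.764%

EAR = (1 + 11.134%/52)^52 − 1 = (1 + 0.00214115)^52 − 1.
(1 + 0.00214115)^52 ≈ 1.117642, so EAR ≈ 11.76418%.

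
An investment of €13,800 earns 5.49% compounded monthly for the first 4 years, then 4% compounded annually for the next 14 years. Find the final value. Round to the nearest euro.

After 4 years at 5.49%: 13,800 × 1.24495476 ≈ 17,180.3757.
Then 14 years at 4%: 17,180.3757 × 1.7316764476 ≈ 29,750.8519.

€29,751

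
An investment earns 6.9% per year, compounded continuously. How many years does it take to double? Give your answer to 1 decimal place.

10.0 years

e^(0.069t) = 2, so 0.069t = ln 2 ≈ 0.69315.
t ≈ 0.69315/0.069 ≈ 10.0456.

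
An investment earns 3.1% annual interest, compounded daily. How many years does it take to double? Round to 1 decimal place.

22.4 years

(1 + 0.0000849315)^(365t) = 2.
365t = ln 2 / ln(1 + 0.0000849315) ≈ 0.69315/8.49279e-05 ≈ 8161.5956.
t ≈ 22.3605.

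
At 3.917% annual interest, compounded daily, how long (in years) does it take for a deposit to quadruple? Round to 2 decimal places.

(1 + 0.000107315)^(365t) = 4.
365t = ln 4 / ln(1 + 0.000107315) ≈ 1.3863/0.000107309 ≈ 12918.6774.
t ≈ 35.3936.

35.39 years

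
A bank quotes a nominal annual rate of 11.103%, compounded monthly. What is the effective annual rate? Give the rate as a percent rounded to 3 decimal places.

11.686%

One year is 12 periods at 0.0092525 each: (1 + 0.0092525)^12 ≈ 1.116858.
EAR = 1.116858 − 1 ≈ 11.68581%.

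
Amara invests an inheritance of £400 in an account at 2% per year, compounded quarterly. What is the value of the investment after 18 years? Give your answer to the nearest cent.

£572.82

Growth factor = (1 + 0.005)^72 ≈ 1.43204428.
A ≈ 400 × 1.43204428 ≈ 572.8177.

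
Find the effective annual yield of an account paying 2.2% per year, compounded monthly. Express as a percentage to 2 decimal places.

2.22%

EAR = (1 + 2.2%/12)^12 − 1 = (1 + 0.00183333)^12 − 1.
(1 + 0.00183333)^12 ≈ 1.022223, so EAR ≈ 2.22232%.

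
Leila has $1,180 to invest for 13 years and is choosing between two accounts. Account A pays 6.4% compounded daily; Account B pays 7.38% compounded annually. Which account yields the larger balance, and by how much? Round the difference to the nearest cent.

Account B, by $266.40

A: (1 + 0.064/365)^4745 ≈ 2.297742378, so 1,180 × 2.297742378 ≈ 2,711.3360.
B: (1 + 0.0738)^13 ≈ 2.523505149, so 1,180 × 2.523505149 ≈ 2,977.7361.
Difference ≈ 266.4001 in favor of B.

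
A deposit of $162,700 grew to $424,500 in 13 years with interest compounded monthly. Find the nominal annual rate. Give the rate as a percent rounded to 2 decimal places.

The 156-period growth factor is 424,500/162,700 = 2.6091.
r/12 = 2.6091^(1/156) − 1 ≈ 0.0061664, so r ≈ 12·0.0061664 = 7.39968%.

7.40%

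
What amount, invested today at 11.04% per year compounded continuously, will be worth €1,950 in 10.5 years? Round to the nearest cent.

€611.79

P = A·e^(−rt) = 1,950·e^(−1.1592).
e^(−1.1592) ≈ 0.3137370702, so P ≈ 611.7873.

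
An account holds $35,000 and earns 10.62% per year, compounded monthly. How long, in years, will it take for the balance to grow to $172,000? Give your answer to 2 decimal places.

We need (1 + 0.00885)^(12t) = 4.9143, so 12t = ln 4.9143 / ln 1.00885 ≈ 180.6985.
t ≈ 180.6985/12 = 15.0582 years.

15.06 years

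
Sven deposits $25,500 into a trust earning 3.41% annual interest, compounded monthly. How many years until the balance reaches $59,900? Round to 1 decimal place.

25.1 years

(1 + 0.00284167)^(12t) = 59,900/25,500 = 2.349.
12t·ln(1 + 0.00284167) = ln(2.349); 12t = 0.854/0.00283764 ≈ 300.9540.
t ≈ 25.0795 years.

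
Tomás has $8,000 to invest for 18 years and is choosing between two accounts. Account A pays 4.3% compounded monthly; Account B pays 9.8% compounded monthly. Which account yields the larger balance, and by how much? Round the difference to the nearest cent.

Account A growth factor: (1 + 0.043/12)^216 ≈ 2.1654247983; balance ≈ 17,323.3984.
Account B growth factor: (1 + 0.098/12)^216 ≈ 5.7940757764; balance ≈ 46,352.6062.
Account B is larger by 29,029.2078.

Account B, by $29,029.21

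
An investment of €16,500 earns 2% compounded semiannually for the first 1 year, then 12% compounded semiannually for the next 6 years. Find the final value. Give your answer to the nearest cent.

€33,868.59

Phase 1: 16,500·(1 + 0.01)^2 ≈ 16,831.6500.
Phase 2: 16,831.6500·(1 + 0.06)^12 ≈ 33,868.5867.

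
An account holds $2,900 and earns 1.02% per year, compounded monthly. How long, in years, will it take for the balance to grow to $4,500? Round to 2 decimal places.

43.09 years

(1 + 0.00085)^(12t) = 4,500/2,900 = 1.5517.
12t·ln(1 + 0.00085) = ln(1.5517); 12t = 0.43937/0.000849639 ≈ 517.1216.
t ≈ 43.0935 years.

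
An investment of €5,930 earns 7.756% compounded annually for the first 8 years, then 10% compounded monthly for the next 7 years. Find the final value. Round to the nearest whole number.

Phase 1: 5,930·(1 + 0.07756)^8 ≈ 10,779.1964.
Phase 2: 10,779.1964·(1 + 0.1/12)^84 ≈ 21,643.7657.

€21,644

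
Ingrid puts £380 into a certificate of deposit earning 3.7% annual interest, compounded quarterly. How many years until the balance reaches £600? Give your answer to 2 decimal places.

We need (1 + 0.00925)^(4t) = 1.5789, so 4t = ln 1.5789 / ln 1.00925 ≈ 49.6073.
t ≈ 49.6073/4 = 12.4018 years.

12.40 years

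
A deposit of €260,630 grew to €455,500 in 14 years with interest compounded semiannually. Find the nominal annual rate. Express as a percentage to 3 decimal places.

4.028%

The 28-period growth factor is 455,500/260,630 = 1.74769.
r/2 = 1.74769^(1/28) − 1 ≈ 0.0201392, so r ≈ 2·0.0201392 = 4.02784%.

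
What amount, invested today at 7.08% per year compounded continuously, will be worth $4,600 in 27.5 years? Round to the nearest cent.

P = A·e^(−rt) = 4,600·e^(−1.947).
e^(−1.947) ≈ 0.1427015347, so P ≈ 656.4271.

$656.43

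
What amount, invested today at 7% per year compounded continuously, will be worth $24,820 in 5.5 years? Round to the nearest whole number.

P = A·e^(−rt) = 24,820·e^(−0.385).
e^(−0.385) ≈ 0.6804506362, so P ≈ 16,888.7848.

$16,889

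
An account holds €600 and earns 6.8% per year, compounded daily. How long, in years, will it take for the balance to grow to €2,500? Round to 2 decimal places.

20.99 years

(1 + 0.000186301)^(365t) = 2,500/600 = 4.1667.
365t·ln(1 + 0.000186301) = ln(4.1667); 365t = 1.4271/0.000186284 ≈ 7660.9704.
t ≈ 20.9890 years.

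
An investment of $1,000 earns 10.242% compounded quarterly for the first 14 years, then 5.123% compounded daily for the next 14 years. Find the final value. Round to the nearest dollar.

Phase 1: 1,000·(1 + 0.025605)^56 ≈ 4,119.9054.
Phase 2: 4,119.9054·(1 + 0.05123/365)^5110 ≈ 8,440.1483.

$8,440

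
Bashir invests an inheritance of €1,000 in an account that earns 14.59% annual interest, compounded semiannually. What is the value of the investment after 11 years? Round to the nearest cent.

Growth factor = (1 + 0.07295)^22 ≈ 4.707048251.
A ≈ 1,000 × 4.707048251 ≈ 4,707.0483.

€4,707.05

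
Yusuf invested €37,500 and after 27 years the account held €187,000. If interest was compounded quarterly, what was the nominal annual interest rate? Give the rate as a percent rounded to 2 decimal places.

The 108-period growth factor is 187,000/37,500 = 4.98667.
r/4 = 4.98667^(1/108) − 1 ≈ 0.0149887, so r ≈ 4·0.0149887 = 5.99548%.

6.00%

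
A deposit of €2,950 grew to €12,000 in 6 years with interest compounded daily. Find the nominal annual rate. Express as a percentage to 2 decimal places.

23.39%

(1 + r/365)^2190 = 12,000/2,950 = 4.0678.
1 + r/365 = 4.0678^(1/2190) ≈ 1.000641, so r/365 ≈ 0.000640891.
r ≈ 365·0.000640891 = 23.39252%.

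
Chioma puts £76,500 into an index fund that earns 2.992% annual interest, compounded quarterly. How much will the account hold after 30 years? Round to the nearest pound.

Periodic rate = 2.992%/4 = 0.00748; periods = 4·30 = 120.
A = 76,500·(1 + 0.00748)^120 ≈ 76,500·2.44552450894 ≈ 187,082.6249.

£187,083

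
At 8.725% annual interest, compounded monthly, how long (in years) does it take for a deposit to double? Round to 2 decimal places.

(1 + 0.00727083)^(12t) = 2.
12t = ln 2 / ln(1 + 0.00727083) ≈ 0.69315/0.00724453 ≈ 95.6787.
t ≈ 7.9732.

7.97 years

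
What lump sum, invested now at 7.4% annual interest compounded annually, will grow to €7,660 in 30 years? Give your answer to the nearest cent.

Annual rate = 7.4% = 0.074; 30 periods.
P = 7,660/(1 + 0.074)^30 ≈ 7,660/8.513897962 ≈ 899.7054.

€899.71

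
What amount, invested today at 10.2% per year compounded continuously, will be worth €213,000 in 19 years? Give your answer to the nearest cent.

P = A·e^(−rt) = 213,000·e^(−1.938).
e^(−1.938) ≈ 0.143991645277, so P ≈ 30,670.2204.

€30,670.22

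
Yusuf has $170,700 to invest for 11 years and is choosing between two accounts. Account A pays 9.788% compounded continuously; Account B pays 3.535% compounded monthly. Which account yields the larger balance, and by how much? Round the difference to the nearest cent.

Account A growth factor: e^(0.09788·11) = e^1.07668 ≈ 2.93491942573; balance ≈ 500,990.7460.
Account B growth factor: (1 + 0.03535/12)^132 ≈ 1.47444017987; balance ≈ 251,686.9387.
Account A is larger by 249,303.8073.

Account A, by $249,303.81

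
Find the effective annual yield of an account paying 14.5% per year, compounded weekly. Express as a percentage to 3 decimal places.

One year is 52 periods at 0.00278846 each: (1 + 0.00278846)^52 ≈ 1.155806.
EAR = 1.155806 − 1 ≈ 15.58063%.

15.581%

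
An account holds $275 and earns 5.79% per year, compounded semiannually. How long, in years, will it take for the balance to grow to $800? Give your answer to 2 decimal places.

(1 + 0.02895)^(2t) = 800/275 = 2.9091.
2t·ln(1 + 0.02895) = ln(2.9091); 2t = 1.0678/0.0285389 ≈ 37.4171.
t ≈ 18.7085 years.

18.71 years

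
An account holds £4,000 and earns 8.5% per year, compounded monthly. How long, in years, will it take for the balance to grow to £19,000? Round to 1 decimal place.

18.4 years

(1 + 0.00708333)^(12t) = 19,000/4,000 = 4.75.
12t·ln(1 + 0.00708333) = ln(4.75); 12t = 1.5581/0.00705836 ≈ 220.7515.
t ≈ 18.3960 years.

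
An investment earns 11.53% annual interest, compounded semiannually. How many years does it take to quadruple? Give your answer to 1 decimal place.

12.4 years

(1 + 0.05765)^(2t) = 4.
2t = ln 4 / ln(1 + 0.05765) ≈ 1.3863/0.0560495 ≈ 24.7334.
t ≈ 12.3667.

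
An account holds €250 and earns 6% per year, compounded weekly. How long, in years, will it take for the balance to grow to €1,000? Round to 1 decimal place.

23.1 years

We need (1 + 0.00115385)^(52t) = 4, so 52t = ln 4 / ln 1.001154 ≈ 1202.1481.
t ≈ 1202.1481/52 = 23.1182 years.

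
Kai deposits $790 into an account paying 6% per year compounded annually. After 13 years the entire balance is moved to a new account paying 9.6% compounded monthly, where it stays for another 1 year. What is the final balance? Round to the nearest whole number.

$1,854

Phase 1: 790·(1 + 0.06)^13 ≈ 1,685.0133.
Phase 2: 1,685.0133·(1 + 0.008)^12 ≈ 1,854.0854.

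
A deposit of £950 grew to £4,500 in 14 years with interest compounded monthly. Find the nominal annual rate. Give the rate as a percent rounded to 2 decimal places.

(1 + r/12)^168 = 4,500/950 = 4.73684.
1 + r/12 = 4.73684^(1/168) ≈ 1.009301, so r/12 ≈ 0.00930115.
r ≈ 12·0.00930115 = 11.16138%.

11.16%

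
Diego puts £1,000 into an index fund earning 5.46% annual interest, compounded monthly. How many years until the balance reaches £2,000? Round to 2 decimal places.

12.72 years

We need (1 + 0.00455)^(12t) = 2, so 12t = ln 2 / ln 1.00455 ≈ 152.6864.
t ≈ 152.6864/12 = 12.7239 years.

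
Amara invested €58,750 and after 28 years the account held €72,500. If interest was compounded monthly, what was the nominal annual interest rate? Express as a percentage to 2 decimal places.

(1 + r/12)^336 = 72,500/58,750 = 1.23404.
1 + r/12 = 1.23404^(1/336) ≈ 1.000626, so r/12 ≈ 0.000626075.
r ≈ 12·0.000626075 = 0.75129%.

0.75%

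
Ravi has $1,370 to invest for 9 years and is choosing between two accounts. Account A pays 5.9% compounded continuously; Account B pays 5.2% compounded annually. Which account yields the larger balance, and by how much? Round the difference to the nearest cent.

Account A growth factor: e^(0.059·9) = e^0.531 ≈ 1.700632091; balance ≈ 2,329.8660.
Account B growth factor: (1 + 0.052)^9 ≈ 1.57812594; balance ≈ 2,162.0325.
Account A is larger by 167.8334.

Account A, by $167.83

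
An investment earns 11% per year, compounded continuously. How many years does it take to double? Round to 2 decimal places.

6.30 years

e^(0.11t) = 2, so 0.11t = ln 2 ≈ 0.69315.
t ≈ 0.69315/0.11 ≈ 6.3013.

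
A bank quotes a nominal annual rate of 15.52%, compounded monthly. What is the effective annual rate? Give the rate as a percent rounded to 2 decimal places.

16.67%

One year is 12 periods at 0.0129333 each: (1 + 0.0129333)^12 ≈ 1.16673.
EAR = 1.16673 − 1 ≈ 16.67300%.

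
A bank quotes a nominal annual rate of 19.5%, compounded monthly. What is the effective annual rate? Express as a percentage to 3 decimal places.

EAR = (1 + 19.5%/12)^12 − 1 = (1 + 0.01625)^12 − 1.
(1 + 0.01625)^12 ≈ 1.213408, so EAR ≈ 21.34076%.

21.341%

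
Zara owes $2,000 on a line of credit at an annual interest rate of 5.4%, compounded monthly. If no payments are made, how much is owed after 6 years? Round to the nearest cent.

$2,763.29

Periodic rate = 5.4%/12 = 0.0045; periods = 12·6 = 72.
A = 2,000·(1 + 0.0045)^72 ≈ 2,000·1.381642736 ≈ 2,763.2855.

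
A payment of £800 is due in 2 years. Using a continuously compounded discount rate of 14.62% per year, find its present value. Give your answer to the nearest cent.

£597.18

P = A·e^(−rt) = 800·e^(−0.2924).
e^(−0.2924) ≈ 0.746469888, so P ≈ 597.1759.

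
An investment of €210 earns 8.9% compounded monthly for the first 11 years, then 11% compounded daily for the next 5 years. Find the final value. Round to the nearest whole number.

€965

After 11 years at 8.9%: 210 × 2.65219445 ≈ 556.9608.
Then 5 years at 11%: 556.9608 × 1.73310941 ≈ 965.2741.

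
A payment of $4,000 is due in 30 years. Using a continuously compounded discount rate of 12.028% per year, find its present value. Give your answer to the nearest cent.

P = A·e^(−rt) = 4,000·e^(−3.6084).
e^(−3.6084) ≈ 0.02709516447, so P ≈ 108.3807.

$108.38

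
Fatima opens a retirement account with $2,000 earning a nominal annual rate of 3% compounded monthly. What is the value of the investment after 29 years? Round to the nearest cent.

Growth factor = (1 + 0.0025)^348 ≈ 2.384320812.
A ≈ 2,000 × 2.384320812 ≈ 4,768.6416.

$4,768.64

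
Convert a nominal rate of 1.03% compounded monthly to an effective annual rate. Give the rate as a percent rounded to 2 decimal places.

EAR = (1 + 1.03%/12)^12 − 1 = (1 + 0.000858333)^12 − 1.
(1 + 0.000858333)^12 ≈ 1.010349, so EAR ≈ 1.03488%.

1.03%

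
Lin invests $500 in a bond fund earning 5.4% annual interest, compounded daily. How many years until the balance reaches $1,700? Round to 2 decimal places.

22.66 years

We need (1 + 0.000147945)^(365t) = 3.4, so 365t = ln 3.4 / ln 1.000148 ≈ 8272.4273.
t ≈ 8272.4273/365 = 22.6642 years.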